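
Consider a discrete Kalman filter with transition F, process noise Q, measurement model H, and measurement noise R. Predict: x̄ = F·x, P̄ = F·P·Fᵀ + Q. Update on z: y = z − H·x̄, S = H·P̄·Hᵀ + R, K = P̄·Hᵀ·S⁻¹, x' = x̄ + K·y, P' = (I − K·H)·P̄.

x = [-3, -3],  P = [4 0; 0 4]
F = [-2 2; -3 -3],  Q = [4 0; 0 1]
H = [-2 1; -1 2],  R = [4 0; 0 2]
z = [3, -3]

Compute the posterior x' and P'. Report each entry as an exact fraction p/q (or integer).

x̄ = F·x = [0, 18]
P̄ = F·P·Fᵀ + Q = [36 0; 0 73]
y = z − H·x̄ = [-15, -39]
S = H·P̄·Hᵀ + R = [221 218; 218 330]
K = P̄·Hᵀ·S⁻¹ = [-7956/12703 3870/12703; -3869/12703 8176/12703]
x' = x̄ + K·y = [-31590/12703, -32175/12703]
P' = (I − K·H)·P̄ = [23796/12703 15768/12703; 15768/12703 16060/12703]

x' = [-31590/12703, -32175/12703]
P' = [23796/12703 15768/12703; 15768/12703 16060/12703]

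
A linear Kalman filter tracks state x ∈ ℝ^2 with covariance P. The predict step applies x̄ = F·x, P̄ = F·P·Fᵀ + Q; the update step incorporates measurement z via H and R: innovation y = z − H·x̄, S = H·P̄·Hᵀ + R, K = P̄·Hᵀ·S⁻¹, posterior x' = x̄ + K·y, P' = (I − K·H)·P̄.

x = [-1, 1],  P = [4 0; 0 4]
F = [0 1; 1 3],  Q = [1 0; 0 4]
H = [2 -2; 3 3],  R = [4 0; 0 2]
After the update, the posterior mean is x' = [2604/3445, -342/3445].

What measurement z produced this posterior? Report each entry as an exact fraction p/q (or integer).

x̄ = F·x = [1, 2]
P̄ = F·P·Fᵀ + Q = [5 12; 12 44]
S = H·P̄·Hᵀ + R = [104 -234; -234 659]
K = P̄·Hᵀ·S⁻¹ = [677/3445 39/265; -716/3445 48/265]
x' − x̄ = [-841/3445, -7232/3445] = K·y
y = (KᵀK)⁻¹·Kᵀ·(x' − x̄) = [4, -7]
z = y + H·x̄ = [4, -7] + [-2, 9] = [2, 2]

z = [2, 2]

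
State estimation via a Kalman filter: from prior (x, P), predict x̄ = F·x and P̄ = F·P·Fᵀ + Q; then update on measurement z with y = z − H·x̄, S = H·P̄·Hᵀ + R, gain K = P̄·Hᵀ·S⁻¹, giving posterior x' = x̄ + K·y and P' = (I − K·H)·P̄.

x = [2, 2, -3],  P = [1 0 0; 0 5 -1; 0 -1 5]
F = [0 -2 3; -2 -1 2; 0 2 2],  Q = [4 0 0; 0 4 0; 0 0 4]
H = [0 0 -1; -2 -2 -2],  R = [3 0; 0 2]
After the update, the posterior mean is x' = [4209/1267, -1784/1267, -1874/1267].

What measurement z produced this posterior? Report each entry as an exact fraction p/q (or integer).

z = [2, -1]

x̄ = F·x = [-13, -12, -2]
P̄ = F·P·Fᵀ + Q = [81 47 8; 47 37 8; 8 8 36]
S = H·P̄·Hᵀ + R = [39 104; 104 1122]
K = P̄·Hᵀ·S⁻¹ = [9656/16471 -376/1267; 5080/16471 -244/1267; -14788/16471 -12/1267]
x' − x̄ = [20680/1267, 13420/1267, 660/1267] = K·y
y = (KᵀK)⁻¹·Kᵀ·(x' − x̄) = [0, -55]
z = y + H·x̄ = [0, -55] + [2, 54] = [2, -1]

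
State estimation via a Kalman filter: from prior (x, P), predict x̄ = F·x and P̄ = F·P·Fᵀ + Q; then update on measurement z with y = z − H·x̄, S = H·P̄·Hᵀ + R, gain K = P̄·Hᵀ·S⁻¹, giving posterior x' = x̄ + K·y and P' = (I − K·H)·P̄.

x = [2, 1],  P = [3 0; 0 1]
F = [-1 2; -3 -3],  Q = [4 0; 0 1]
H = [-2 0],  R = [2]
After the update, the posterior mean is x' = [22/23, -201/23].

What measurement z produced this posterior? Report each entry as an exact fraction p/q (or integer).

x̄ = F·x = [0, -9]
P̄ = F·P·Fᵀ + Q = [11 3; 3 37]
S = H·P̄·Hᵀ + R = [46]
K = P̄·Hᵀ·S⁻¹ = [-11/23; -3/23]
x' − x̄ = [22/23, 6/23] = K·y
y = (KᵀK)⁻¹·Kᵀ·(x' − x̄) = [-2]
z = y + H·x̄ = [-2] + [0] = [-2]

z = [-2]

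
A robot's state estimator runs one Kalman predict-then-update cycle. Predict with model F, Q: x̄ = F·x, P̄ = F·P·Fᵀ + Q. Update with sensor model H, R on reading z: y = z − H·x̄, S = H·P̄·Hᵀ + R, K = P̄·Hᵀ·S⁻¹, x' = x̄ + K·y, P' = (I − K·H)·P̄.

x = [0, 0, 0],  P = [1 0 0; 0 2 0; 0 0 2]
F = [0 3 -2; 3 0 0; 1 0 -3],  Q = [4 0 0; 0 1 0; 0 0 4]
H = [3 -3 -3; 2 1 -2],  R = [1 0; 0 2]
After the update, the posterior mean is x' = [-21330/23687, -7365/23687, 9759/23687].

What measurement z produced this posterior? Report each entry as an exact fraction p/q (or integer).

x̄ = F·x = [0, 0, 0]
P̄ = F·P·Fᵀ + Q = [30 0 12; 0 10 3; 12 3 23]
S = H·P̄·Hᵀ + R = [406 153; 153 116]
K = P̄·Hᵀ·S⁻¹ = [756/23687 6354/23687; -5136/23687 7591/23687; -1965/23687 -1288/23687]
x' − x̄ = [-21330/23687, -7365/23687, 9759/23687] = K·y
y = (KᵀK)⁻¹·Kᵀ·(x' − x̄) = [-3, -3]
z = y + H·x̄ = [-3, -3] + [0, 0] = [-3, -3]

z = [-3, -3]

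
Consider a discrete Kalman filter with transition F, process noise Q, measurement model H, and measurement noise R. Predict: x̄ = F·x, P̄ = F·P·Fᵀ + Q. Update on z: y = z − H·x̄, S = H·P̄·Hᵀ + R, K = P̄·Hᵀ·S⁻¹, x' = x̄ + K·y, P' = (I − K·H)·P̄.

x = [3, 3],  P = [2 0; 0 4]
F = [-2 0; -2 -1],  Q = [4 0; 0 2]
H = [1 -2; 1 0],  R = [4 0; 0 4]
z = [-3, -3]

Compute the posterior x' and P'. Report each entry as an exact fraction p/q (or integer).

x' = [-44/13, -12/13]
P' = [116/39 20/13; 20/13 22/13]

x̄ = F·x = [-6, -9]
P̄ = F·P·Fᵀ + Q = [12 8; 8 14]
y = z − H·x̄ = [-15, 3]
S = H·P̄·Hᵀ + R = [40 -4; -4 16]
K = P̄·Hᵀ·S⁻¹ = [-1/39 29/39; -6/13 5/13]
x' = x̄ + K·y = [-44/13, -12/13]
P' = (I − K·H)·P̄ = [116/39 20/13; 20/13 22/13]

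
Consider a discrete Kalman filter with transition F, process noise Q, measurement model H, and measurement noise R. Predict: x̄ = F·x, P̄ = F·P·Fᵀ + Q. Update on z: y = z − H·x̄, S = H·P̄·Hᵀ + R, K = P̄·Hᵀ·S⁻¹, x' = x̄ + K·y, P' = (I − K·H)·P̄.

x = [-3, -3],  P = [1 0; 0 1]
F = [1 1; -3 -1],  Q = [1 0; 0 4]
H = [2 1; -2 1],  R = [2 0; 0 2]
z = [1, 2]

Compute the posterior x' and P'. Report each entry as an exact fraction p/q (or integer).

x' = [-77/131, 241/131]
P' = [29/131 -4/131; -4/131 118/131]

x̄ = F·x = [-6, 12]
P̄ = F·P·Fᵀ + Q = [3 -4; -4 14]
y = z − H·x̄ = [1, -22]
S = H·P̄·Hᵀ + R = [12 2; 2 44]
K = P̄·Hᵀ·S⁻¹ = [27/131 -31/131; 55/131 63/131]
x' = x̄ + K·y = [-77/131, 241/131]
P' = (I − K·H)·P̄ = [29/131 -4/131; -4/131 118/131]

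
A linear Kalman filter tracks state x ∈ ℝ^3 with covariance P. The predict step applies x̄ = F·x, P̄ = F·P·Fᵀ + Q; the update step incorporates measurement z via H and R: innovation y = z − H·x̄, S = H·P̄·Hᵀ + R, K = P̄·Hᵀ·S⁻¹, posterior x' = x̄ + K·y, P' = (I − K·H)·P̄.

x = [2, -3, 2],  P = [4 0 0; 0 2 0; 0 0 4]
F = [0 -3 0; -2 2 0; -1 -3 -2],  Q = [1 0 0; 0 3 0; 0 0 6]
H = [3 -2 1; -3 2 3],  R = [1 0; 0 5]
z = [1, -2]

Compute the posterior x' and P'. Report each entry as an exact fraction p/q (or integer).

x' = [205308/239695, 143896/239695, -72301/239695]
P' = [585367/239695 863304/239695 10746/239695; 863304/239695 1325053/239695 30732/239695; 10746/239695 30732/239695 88828/239695]

x̄ = F·x = [9, -10, 3]
P̄ = F·P·Fᵀ + Q = [19 -12 18; -12 27 -4; 18 -4 44]
y = z − H·x̄ = [-49, 36]
S = H·P̄·Hᵀ + R = [592 -167; -167 452]
K = P̄·Hᵀ·S⁻¹ = [40239/239695 549/239695; -29462/239695 30478/239695; 59602/239695 59142/239695]
x' = x̄ + K·y = [205308/239695, 143896/239695, -72301/239695]
P' = (I − K·H)·P̄ = [585367/239695 863304/239695 10746/239695; 863304/239695 1325053/239695 30732/239695; 10746/239695 30732/239695 88828/239695]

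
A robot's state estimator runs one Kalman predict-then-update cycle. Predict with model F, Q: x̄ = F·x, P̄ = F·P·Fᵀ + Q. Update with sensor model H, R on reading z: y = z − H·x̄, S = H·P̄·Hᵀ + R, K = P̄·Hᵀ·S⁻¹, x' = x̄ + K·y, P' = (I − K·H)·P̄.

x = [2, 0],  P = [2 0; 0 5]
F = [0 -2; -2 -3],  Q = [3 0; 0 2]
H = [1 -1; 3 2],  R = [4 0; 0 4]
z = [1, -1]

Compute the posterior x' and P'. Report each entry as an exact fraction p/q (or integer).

x̄ = F·x = [0, -4]
P̄ = F·P·Fᵀ + Q = [23 30; 30 55]
y = z − H·x̄ = [-3, 7]
S = H·P̄·Hᵀ + R = [22 -71; -71 791]
K = P̄·Hᵀ·S⁻¹ = [3622/12361 2341/12361; -5575/12361 2625/12361]
x' = x̄ + K·y = [5521/12361, -14344/12361]
P' = (I − K·H)·P̄ = [7668/12361 -6820/12361; -6820/12361 15480/12361]

x' = [5521/12361, -14344/12361]
P' = [7668/12361 -6820/12361; -6820/12361 15480/12361]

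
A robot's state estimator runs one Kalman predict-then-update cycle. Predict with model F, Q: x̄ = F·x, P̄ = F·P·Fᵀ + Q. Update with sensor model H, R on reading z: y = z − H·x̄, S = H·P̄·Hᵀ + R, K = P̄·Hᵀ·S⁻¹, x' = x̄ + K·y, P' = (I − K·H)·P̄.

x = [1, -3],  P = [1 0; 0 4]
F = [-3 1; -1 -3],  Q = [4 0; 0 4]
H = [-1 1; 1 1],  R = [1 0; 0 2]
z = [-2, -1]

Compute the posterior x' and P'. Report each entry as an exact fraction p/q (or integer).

x̄ = F·x = [-6, 8]
P̄ = F·P·Fᵀ + Q = [17 -9; -9 41]
y = z − H·x̄ = [-16, -3]
S = H·P̄·Hᵀ + R = [77 24; 24 42]
K = P̄·Hᵀ·S⁻¹ = [-214/443 620/1329; 222/443 632/1329]
x' = x̄ + K·y = [146/443, -640/443]
P' = (I − K·H)·P̄ = [941/1329 299/1329; 299/1329 965/1329]

x' = [146/443, -640/443]
P' = [941/1329 299/1329; 299/1329 965/1329]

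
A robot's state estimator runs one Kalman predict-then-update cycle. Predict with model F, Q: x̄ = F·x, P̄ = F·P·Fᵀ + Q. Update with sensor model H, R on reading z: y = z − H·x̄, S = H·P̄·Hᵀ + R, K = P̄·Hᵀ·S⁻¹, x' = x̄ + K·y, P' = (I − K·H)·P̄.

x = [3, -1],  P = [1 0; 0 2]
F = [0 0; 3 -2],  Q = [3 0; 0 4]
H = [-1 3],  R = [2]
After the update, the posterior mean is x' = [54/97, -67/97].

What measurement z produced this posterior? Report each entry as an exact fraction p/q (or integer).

z = [-3]

x̄ = F·x = [0, 11]
P̄ = F·P·Fᵀ + Q = [3 0; 0 21]
S = H·P̄·Hᵀ + R = [194]
K = P̄·Hᵀ·S⁻¹ = [-3/194; 63/194]
x' − x̄ = [54/97, -1134/97] = K·y
y = (KᵀK)⁻¹·Kᵀ·(x' − x̄) = [-36]
z = y + H·x̄ = [-36] + [33] = [-3]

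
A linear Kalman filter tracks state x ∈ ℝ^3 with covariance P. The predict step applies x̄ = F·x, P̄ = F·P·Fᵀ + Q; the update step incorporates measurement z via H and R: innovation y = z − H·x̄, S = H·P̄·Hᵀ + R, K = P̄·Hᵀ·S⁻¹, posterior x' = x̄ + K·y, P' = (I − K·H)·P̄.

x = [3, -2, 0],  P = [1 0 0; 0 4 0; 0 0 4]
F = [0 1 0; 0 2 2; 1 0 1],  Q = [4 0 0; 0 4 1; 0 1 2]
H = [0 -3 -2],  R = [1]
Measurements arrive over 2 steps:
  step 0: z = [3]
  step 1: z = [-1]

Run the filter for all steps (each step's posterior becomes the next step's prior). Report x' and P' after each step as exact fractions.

step 0: x̄ = F·x = [-2, -4, 3]
step 0: P̄ = F·P·Fᵀ + Q = [8 8 0; 8 36 9; 0 9 7]
step 0: y = z − H·x̄ = [-3]
step 0: S = H·P̄·Hᵀ + R = [461]
step 0: K = P̄·Hᵀ·S⁻¹ = [-24/461; -126/461; -41/461]
step 0: x' = x̄ + K·y = [-850/461, -1466/461, 1506/461]
step 0: P' = (I − K·H)·P̄ = [3112/461 664/461 -984/461; 664/461 720/461 -1017/461; -984/461 -1017/461 1546/461]
step 1: x̄ = F·x = [-1466/461, 80/461, 656/461]
step 1: P̄ = F·P·Fᵀ + Q = [2564/461 -594/461 -353/461; -594/461 2772/461 879/461; -353/461 879/461 3612/461]
step 1: y = z − H·x̄ = [1091/461]
step 1: S = H·P̄·Hᵀ + R = [50405/461]
step 1: K = P̄·Hᵀ·S⁻¹ = [2488/50405; -10074/50405; -9861/50405]
step 1: x' = x̄ + K·y = [-154402/50405, -15094/50405, 48389/50405]
step 1: P' = (I − K·H)·P̄ = [266916/50405 -10578/50405 14623/50405; -10578/50405 82944/50405 -119379/50405; 14623/50405 -119379/50405 183999/50405]

step 0: x' = [-850/461, -1466/461, 1506/461], P' = [3112/461 664/461 -984/461; 664/461 720/461 -1017/461; -984/461 -1017/461 1546/461]
step 1: x' = [-154402/50405, -15094/50405, 48389/50405], P' = [266916/50405 -10578/50405 14623/50405; -10578/50405 82944/50405 -119379/50405; 14623/50405 -119379/50405 183999/50405]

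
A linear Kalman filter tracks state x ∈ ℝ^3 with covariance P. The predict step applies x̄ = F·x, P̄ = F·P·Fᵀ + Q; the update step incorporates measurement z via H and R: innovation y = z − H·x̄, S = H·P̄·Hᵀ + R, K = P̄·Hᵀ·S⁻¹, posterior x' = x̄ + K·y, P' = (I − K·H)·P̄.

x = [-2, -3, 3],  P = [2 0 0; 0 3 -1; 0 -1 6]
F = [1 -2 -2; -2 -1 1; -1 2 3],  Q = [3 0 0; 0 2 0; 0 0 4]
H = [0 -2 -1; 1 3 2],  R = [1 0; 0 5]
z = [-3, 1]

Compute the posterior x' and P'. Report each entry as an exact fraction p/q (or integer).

x̄ = F·x = [-2, 10, 5]
P̄ = F·P·Fᵀ + Q = [33 -10 -40; -10 21 17; -40 17 60]
y = z − H·x̄ = [22, -37]
S = H·P̄·Hᵀ + R = [213 -305; -305 451]
K = P̄·Hᵀ·S⁻¹ = [3575/3038 1899/3038; -37/1519 268/1519; -2439/3038 -767/3038]
x' = x̄ + K·y = [2311/3038, 4460/1519, -10089/3038]
P' = (I − K·H)·P̄ = [31977/3038 7666/1519 -34239/3038; 7666/1519 6400/1519 -12763/1519; -34239/3038 -12763/1519 53491/3038]

x' = [2311/3038, 4460/1519, -10089/3038]
P' = [31977/3038 7666/1519 -34239/3038; 7666/1519 6400/1519 -12763/1519; -34239/3038 -12763/1519 53491/3038]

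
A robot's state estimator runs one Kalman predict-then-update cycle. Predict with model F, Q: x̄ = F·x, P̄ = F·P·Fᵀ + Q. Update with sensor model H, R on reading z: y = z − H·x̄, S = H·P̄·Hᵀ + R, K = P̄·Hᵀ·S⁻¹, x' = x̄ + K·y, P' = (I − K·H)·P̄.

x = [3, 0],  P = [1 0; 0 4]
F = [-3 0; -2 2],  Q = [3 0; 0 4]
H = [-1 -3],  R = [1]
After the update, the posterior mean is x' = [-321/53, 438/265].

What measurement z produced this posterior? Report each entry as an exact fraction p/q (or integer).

x̄ = F·x = [-9, -6]
P̄ = F·P·Fᵀ + Q = [12 6; 6 24]
S = H·P̄·Hᵀ + R = [265]
K = P̄·Hᵀ·S⁻¹ = [-6/53; -78/265]
x' − x̄ = [156/53, 2028/265] = K·y
y = (KᵀK)⁻¹·Kᵀ·(x' − x̄) = [-26]
z = y + H·x̄ = [-26] + [27] = [1]

z = [1]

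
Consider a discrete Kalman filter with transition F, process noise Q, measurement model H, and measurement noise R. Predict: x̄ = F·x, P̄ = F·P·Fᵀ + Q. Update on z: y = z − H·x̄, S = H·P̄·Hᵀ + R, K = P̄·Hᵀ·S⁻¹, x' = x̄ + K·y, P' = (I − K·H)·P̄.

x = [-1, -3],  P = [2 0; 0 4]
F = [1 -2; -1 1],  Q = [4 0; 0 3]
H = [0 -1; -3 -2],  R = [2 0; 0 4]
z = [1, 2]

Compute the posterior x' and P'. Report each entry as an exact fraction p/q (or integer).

x' = [62/577, -539/577]
P' = [676/577 -628/577; -628/577 918/577]

x̄ = F·x = [5, -2]
P̄ = F·P·Fᵀ + Q = [22 -10; -10 9]
y = z − H·x̄ = [-1, 13]
S = H·P̄·Hᵀ + R = [11 -12; -12 118]
K = P̄·Hᵀ·S⁻¹ = [314/577 -193/577; -459/577 12/577]
x' = x̄ + K·y = [62/577, -539/577]
P' = (I − K·H)·P̄ = [676/577 -628/577; -628/577 918/577]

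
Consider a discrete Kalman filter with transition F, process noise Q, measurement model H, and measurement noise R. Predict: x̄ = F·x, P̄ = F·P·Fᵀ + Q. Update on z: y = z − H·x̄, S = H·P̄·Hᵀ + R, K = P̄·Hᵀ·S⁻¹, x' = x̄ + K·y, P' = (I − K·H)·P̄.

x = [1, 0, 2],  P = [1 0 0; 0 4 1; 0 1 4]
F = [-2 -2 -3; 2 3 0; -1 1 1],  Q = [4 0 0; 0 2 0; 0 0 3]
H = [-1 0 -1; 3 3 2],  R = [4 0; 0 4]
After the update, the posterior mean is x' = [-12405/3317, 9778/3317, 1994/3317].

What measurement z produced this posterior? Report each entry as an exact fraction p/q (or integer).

x̄ = F·x = [-8, 2, 1]
P̄ = F·P·Fᵀ + Q = [72 -37 -23; -37 42 13; -23 13 14]
S = H·P̄·Hᵀ + R = [44 -57; -57 300]
K = P̄·Hᵀ·S⁻¹ = [-3779/3317 -197/9951; 3179/3317 3172/9951; 862/3317 425/9951]
x' − x̄ = [14131/3317, 3144/3317, -1323/3317] = K·y
y = (KᵀK)⁻¹·Kᵀ·(x' − x̄) = [-4, 15]
z = y + H·x̄ = [-4, 15] + [7, -16] = [3, -1]

z = [3, -1]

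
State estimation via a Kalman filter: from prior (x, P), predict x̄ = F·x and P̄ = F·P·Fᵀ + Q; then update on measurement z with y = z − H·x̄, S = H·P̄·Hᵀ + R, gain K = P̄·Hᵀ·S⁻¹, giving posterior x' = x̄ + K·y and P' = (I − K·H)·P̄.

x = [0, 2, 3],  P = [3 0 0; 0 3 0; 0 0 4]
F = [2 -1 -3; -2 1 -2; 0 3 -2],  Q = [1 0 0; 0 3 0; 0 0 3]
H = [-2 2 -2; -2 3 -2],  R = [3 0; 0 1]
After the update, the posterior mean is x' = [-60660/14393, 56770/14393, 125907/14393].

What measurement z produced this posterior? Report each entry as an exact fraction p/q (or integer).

x̄ = F·x = [-11, -4, 0]
P̄ = F·P·Fᵀ + Q = [52 9 15; 9 34 25; 15 25 46]
S = H·P̄·Hᵀ + R = [379 376; 376 411]
K = P̄·Hᵀ·S⁻¹ = [-7444/14393 3063/14393; -12784/14393 12886/14393; -11920/14393 9259/14393]
x' − x̄ = [97663/14393, 114342/14393, 125907/14393] = K·y
y = (KᵀK)⁻¹·Kᵀ·(x' − x̄) = [-16, -7]
z = y + H·x̄ = [-16, -7] + [14, 10] = [-2, 3]

z = [-2, 3]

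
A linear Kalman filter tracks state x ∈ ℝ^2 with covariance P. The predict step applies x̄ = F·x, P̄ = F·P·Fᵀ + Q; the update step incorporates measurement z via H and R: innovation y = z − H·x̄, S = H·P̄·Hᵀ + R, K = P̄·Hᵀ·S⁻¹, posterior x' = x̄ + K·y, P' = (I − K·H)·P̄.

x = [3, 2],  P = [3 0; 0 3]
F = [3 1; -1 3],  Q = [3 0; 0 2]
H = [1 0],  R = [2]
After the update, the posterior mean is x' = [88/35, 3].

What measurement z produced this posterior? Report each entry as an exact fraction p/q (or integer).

z = [2]

x̄ = F·x = [11, 3]
P̄ = F·P·Fᵀ + Q = [33 0; 0 32]
S = H·P̄·Hᵀ + R = [35]
K = P̄·Hᵀ·S⁻¹ = [33/35; 0]
x' − x̄ = [-297/35, 0] = K·y
y = (KᵀK)⁻¹·Kᵀ·(x' − x̄) = [-9]
z = y + H·x̄ = [-9] + [11] = [2]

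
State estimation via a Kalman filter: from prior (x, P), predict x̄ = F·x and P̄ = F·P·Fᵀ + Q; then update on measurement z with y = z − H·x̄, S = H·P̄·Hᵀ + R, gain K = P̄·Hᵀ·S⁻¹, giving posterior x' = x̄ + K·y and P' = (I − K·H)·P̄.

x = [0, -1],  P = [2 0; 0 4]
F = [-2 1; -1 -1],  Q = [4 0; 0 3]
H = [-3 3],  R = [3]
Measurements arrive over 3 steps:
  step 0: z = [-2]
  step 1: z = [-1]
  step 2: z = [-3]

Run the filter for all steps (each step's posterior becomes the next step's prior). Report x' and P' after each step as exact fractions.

step 0: x̄ = F·x = [-1, 1]
step 0: P̄ = F·P·Fᵀ + Q = [16 0; 0 9]
step 0: y = z − H·x̄ = [-8]
step 0: S = H·P̄·Hᵀ + R = [228]
step 0: K = P̄·Hᵀ·S⁻¹ = [-4/19; 9/76]
step 0: x' = x̄ + K·y = [13/19, 1/19]
step 0: P' = (I − K·H)·P̄ = [112/19 108/19; 108/19 441/76]
step 1: x̄ = F·x = [-25/19, -14/19]
step 1: P̄ = F·P·Fᵀ + Q = [809/76 887/76; 887/76 1981/76]
step 1: y = z − H·x̄ = [-52/19]
step 1: S = H·P̄·Hᵀ + R = [2343/19]
step 1: K = P̄·Hᵀ·S⁻¹ = [39/1562; 547/1562]
step 1: x' = x̄ + K·y = [-1081/781, -1324/781]
step 1: P' = (I − K·H)·P̄ = [16507/1562 8273/781; 8273/781 17093/1562]
step 2: x̄ = F·x = [838/781, 2405/781]
step 2: P̄ = F·P·Fᵀ + Q = [23185/1562 32467/1562; 32467/1562 35689/781]
step 2: y = z − H·x̄ = [-7044/781]
step 2: S = H·P̄·Hᵀ + R = [271347/1562]
step 2: K = P̄·Hᵀ·S⁻¹ = [9282/90449; 38911/90449]
step 2: x' = x̄ + K·y = [13334/90449, -72419/90449]
step 2: P' = (I − K·H)·P̄ = [2354153/180898 2372717/180898; 2372717/180898 2450539/180898]

step 0: x' = [13/19, 1/19], P' = [112/19 108/19; 108/19 441/76]
step 1: x' = [-1081/781, -1324/781], P' = [16507/1562 8273/781; 8273/781 17093/1562]
step 2: x' = [13334/90449, -72419/90449], P' = [2354153/180898 2372717/180898; 2372717/180898 2450539/180898]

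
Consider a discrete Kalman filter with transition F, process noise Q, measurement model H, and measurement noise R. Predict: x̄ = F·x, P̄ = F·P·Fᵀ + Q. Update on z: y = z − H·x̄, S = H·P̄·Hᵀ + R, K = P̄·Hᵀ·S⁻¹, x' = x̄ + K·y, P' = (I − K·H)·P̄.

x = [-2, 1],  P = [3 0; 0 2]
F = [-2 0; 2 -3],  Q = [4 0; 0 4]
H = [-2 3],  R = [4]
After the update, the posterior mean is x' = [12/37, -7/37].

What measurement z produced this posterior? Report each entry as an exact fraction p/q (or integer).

z = [-1]

x̄ = F·x = [4, -7]
P̄ = F·P·Fᵀ + Q = [16 -12; -12 34]
S = H·P̄·Hᵀ + R = [518]
K = P̄·Hᵀ·S⁻¹ = [-34/259; 9/37]
x' − x̄ = [-136/37, 252/37] = K·y
y = (KᵀK)⁻¹·Kᵀ·(x' − x̄) = [28]
z = y + H·x̄ = [28] + [-29] = [-1]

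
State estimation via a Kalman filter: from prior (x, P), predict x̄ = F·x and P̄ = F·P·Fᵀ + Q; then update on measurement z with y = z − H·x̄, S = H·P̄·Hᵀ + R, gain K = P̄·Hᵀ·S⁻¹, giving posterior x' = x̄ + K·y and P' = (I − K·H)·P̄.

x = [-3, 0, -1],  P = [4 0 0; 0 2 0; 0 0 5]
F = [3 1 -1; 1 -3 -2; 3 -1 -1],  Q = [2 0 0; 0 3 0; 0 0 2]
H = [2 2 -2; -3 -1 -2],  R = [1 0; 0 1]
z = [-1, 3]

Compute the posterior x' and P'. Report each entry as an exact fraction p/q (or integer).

x' = [-65092/92035, -12629/92035, -36484/92035]
P' = [400042/92035 -663441/92035 -259406/92035; -663441/92035 1120598/92035 435333/92035; -259406/92035 435333/92035 180778/92035]

x̄ = F·x = [-8, -1, -8]
P̄ = F·P·Fᵀ + Q = [45 16 39; 16 45 28; 39 28 45]
y = z − H·x̄ = [1, -38]
S = H·P̄·Hᵀ + R = [133 -286; -286 1307]
K = P̄·Hᵀ·S⁻¹ = [-7986/92035 -17873/92035; 43648/92035 -941/92035; -9702/92035 -18671/92035]
x' = x̄ + K·y = [-65092/92035, -12629/92035, -36484/92035]
P' = (I − K·H)·P̄ = [400042/92035 -663441/92035 -259406/92035; -663441/92035 1120598/92035 435333/92035; -259406/92035 435333/92035 180778/92035]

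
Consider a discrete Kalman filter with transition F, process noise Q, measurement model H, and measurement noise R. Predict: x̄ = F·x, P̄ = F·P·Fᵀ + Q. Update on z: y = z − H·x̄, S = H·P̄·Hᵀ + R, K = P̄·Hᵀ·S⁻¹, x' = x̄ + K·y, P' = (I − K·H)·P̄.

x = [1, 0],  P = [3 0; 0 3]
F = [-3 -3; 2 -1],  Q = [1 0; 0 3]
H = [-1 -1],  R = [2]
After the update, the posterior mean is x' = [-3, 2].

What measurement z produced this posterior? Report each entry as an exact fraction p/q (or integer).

z = [1]

x̄ = F·x = [-3, 2]
P̄ = F·P·Fᵀ + Q = [55 -9; -9 18]
S = H·P̄·Hᵀ + R = [57]
K = P̄·Hᵀ·S⁻¹ = [-46/57; -3/19]
x' − x̄ = [0, 0] = K·y
y = (KᵀK)⁻¹·Kᵀ·(x' − x̄) = [0]
z = y + H·x̄ = [0] + [1] = [1]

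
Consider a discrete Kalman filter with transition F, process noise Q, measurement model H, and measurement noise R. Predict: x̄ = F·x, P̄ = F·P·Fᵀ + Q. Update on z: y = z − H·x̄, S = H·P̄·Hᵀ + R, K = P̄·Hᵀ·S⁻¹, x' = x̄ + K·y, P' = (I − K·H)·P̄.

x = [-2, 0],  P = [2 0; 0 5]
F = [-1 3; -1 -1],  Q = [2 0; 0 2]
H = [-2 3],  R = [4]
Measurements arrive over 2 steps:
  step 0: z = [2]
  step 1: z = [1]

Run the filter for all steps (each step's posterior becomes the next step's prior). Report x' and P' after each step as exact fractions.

step 0: x' = [2, 2], P' = [2644/437 1580/437; 1580/437 1124/437]
step 1: x' = [60770/67619, 56935/67619], P' = [186382/67619 110940/67619; 110940/67619 94748/67619]

step 0: x̄ = F·x = [2, 2]
step 0: P̄ = F·P·Fᵀ + Q = [49 -13; -13 9]
step 0: y = z − H·x̄ = [0]
step 0: S = H·P̄·Hᵀ + R = [437]
step 0: K = P̄·Hᵀ·S⁻¹ = [-137/437; 53/437]
step 0: x' = x̄ + K·y = [2, 2]
step 0: P' = (I − K·H)·P̄ = [2644/437 1580/437; 1580/437 1124/437]
step 1: x̄ = F·x = [4, -4]
step 1: P̄ = F·P·Fᵀ + Q = [4154/437 -3888/437; -3888/437 7802/437]
step 1: y = z − H·x̄ = [21]
step 1: S = H·P̄·Hᵀ + R = [135238/437]
step 1: K = P̄·Hᵀ·S⁻¹ = [-9986/67619; 15591/67619]
step 1: x' = x̄ + K·y = [60770/67619, 56935/67619]
step 1: P' = (I − K·H)·P̄ = [186382/67619 110940/67619; 110940/67619 94748/67619]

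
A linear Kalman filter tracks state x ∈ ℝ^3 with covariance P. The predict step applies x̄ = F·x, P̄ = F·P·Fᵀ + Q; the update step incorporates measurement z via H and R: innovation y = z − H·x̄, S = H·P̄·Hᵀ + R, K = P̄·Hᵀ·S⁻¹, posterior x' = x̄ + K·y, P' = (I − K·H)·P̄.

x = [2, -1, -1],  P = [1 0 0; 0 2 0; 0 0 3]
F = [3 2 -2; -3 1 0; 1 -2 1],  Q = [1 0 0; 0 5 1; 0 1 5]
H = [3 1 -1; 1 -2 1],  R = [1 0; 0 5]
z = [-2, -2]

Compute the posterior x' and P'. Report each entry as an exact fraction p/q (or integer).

x̄ = F·x = [6, -7, 3]
P̄ = F·P·Fᵀ + Q = [30 -5 -11; -5 16 -6; -11 -6 17]
y = z − H·x̄ = [-10, -25]
S = H·P̄·Hᵀ + R = [352 26; 26 138]
K = P̄·Hᵀ·S⁻¹ = [6247/23950 1928/11975; 521/11975 -7659/23950; -2049/11975 1948/11975]
x' = x̄ + K·y = [-1517/2395, 2681/4790, 1543/2395]
P' = (I − K·H)·P̄ = [3482/11975 2329/23950 8487/11975; 2329/23950 46569/23950 26257/11975; 8487/11975 26257/11975 53767/11975]

x' = [-1517/2395, 2681/4790, 1543/2395]
P' = [3482/11975 2329/23950 8487/11975; 2329/23950 46569/23950 26257/11975; 8487/11975 26257/11975 53767/11975]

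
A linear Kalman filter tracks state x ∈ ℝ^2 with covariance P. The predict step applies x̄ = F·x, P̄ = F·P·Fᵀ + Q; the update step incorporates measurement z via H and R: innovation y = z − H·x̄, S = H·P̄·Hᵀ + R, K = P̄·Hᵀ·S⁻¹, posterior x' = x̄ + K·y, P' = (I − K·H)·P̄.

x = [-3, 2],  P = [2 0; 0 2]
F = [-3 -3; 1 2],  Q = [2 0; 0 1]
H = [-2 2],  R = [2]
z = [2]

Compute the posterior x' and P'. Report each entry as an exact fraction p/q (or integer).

x' = [59/57, 115/57]
P' = [226/171 170/171; 170/171 199/171]

x̄ = F·x = [3, 1]
P̄ = F·P·Fᵀ + Q = [38 -18; -18 11]
y = z − H·x̄ = [6]
S = H·P̄·Hᵀ + R = [342]
K = P̄·Hᵀ·S⁻¹ = [-56/171; 29/171]
x' = x̄ + K·y = [59/57, 115/57]
P' = (I − K·H)·P̄ = [226/171 170/171; 170/171 199/171]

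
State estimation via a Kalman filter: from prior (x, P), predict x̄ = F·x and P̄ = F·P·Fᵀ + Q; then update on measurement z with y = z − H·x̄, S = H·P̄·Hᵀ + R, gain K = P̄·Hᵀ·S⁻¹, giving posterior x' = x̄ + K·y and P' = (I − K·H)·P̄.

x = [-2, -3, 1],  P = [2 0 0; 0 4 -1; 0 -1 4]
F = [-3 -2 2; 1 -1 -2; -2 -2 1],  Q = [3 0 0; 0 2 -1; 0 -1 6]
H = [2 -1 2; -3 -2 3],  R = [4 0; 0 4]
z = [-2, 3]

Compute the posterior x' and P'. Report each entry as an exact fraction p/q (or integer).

x̄ = F·x = [14, -1, 11]
P̄ = F·P·Fᵀ + Q = [61 -16 42; -16 20 -8; 42 -8 38]
y = z − H·x̄ = [-53, 10]
S = H·P̄·Hᵀ + R = [852 -26; -26 123]
K = P̄·Hᵀ·S⁻¹ = [3332/13015 -1941/13015; -439/5206 -385/2603; 2596/13015 972/13015]
x' = x̄ + K·y = [-13796/13015, 10361/5206, 15297/13015]
P' = (I − K·H)·P̄ = [5686/13015 -2544/2603 -5382/13015; -2544/2603 30974/2603 17592/2603; -5382/13015 17592/2603 54554/13015]

x' = [-13796/13015, 10361/5206, 15297/13015]
P' = [5686/13015 -2544/2603 -5382/13015; -2544/2603 30974/2603 17592/2603; -5382/13015 17592/2603 54554/13015]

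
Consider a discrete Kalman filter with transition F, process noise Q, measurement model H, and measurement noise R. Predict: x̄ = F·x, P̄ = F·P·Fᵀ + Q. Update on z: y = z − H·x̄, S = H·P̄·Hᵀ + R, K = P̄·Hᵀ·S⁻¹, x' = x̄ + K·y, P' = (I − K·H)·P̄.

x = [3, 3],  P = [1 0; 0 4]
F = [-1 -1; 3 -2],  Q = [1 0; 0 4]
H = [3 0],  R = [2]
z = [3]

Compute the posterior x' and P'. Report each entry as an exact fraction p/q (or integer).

x' = [3/4, 69/8]
P' = [3/14 5/28; 5/28 1399/56]

x̄ = F·x = [-6, 3]
P̄ = F·P·Fᵀ + Q = [6 5; 5 29]
y = z − H·x̄ = [21]
S = H·P̄·Hᵀ + R = [56]
K = P̄·Hᵀ·S⁻¹ = [9/28; 15/56]
x' = x̄ + K·y = [3/4, 69/8]
P' = (I − K·H)·P̄ = [3/14 5/28; 5/28 1399/56]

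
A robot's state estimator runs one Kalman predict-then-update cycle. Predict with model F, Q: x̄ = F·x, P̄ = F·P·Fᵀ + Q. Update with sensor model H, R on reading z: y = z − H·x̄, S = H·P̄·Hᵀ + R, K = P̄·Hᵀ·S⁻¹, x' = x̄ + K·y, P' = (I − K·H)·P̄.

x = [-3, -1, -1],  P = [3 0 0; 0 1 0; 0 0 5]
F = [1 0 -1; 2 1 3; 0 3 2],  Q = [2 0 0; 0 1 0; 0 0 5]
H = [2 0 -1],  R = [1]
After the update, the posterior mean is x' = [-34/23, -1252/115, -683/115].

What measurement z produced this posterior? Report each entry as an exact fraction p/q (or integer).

x̄ = F·x = [-2, -10, -5]
P̄ = F·P·Fᵀ + Q = [10 -9 -10; -9 59 33; -10 33 34]
S = H·P̄·Hᵀ + R = [115]
K = P̄·Hᵀ·S⁻¹ = [6/23; -51/115; -54/115]
x' − x̄ = [12/23, -102/115, -108/115] = K·y
y = (KᵀK)⁻¹·Kᵀ·(x' − x̄) = [2]
z = y + H·x̄ = [2] + [1] = [3]

z = [3]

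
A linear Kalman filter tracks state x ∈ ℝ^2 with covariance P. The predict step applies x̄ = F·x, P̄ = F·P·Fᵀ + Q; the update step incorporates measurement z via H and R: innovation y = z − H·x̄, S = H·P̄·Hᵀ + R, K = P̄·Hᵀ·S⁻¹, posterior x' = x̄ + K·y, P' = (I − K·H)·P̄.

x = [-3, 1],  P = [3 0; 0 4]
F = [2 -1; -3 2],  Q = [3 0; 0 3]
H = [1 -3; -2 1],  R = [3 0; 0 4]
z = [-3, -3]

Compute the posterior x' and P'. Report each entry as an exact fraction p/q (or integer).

x' = [5145/3998, 2478/1999]
P' = [3975/3998 813/1999; 813/1999 930/1999]

x̄ = F·x = [-7, 11]
P̄ = F·P·Fᵀ + Q = [19 -26; -26 46]
y = z − H·x̄ = [37, -28]
S = H·P̄·Hᵀ + R = [592 -358; -358 230]
K = P̄·Hᵀ·S⁻¹ = [-301/3998 -1581/3998; -659/1999 -174/1999]
x' = x̄ + K·y = [5145/3998, 2478/1999]
P' = (I − K·H)·P̄ = [3975/3998 813/1999; 813/1999 930/1999]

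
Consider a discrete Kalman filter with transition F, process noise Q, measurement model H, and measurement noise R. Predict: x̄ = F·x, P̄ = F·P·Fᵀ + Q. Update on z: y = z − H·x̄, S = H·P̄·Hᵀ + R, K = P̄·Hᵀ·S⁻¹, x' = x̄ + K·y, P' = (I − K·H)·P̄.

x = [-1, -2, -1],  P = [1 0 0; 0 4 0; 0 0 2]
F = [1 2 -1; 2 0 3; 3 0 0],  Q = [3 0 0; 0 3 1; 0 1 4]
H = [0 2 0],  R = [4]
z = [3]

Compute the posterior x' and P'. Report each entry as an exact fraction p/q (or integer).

x' = [-5, 5/4, -5/4]
P' = [278/13 -2/13 53/13; -2/13 25/26 7/26; 53/13 7/26 289/26]

x̄ = F·x = [-4, -5, -3]
P̄ = F·P·Fᵀ + Q = [22 -4 3; -4 25 7; 3 7 13]
y = z − H·x̄ = [13]
S = H·P̄·Hᵀ + R = [104]
K = P̄·Hᵀ·S⁻¹ = [-1/13; 25/52; 7/52]
x' = x̄ + K·y = [-5, 5/4, -5/4]
P' = (I − K·H)·P̄ = [278/13 -2/13 53/13; -2/13 25/26 7/26; 53/13 7/26 289/26]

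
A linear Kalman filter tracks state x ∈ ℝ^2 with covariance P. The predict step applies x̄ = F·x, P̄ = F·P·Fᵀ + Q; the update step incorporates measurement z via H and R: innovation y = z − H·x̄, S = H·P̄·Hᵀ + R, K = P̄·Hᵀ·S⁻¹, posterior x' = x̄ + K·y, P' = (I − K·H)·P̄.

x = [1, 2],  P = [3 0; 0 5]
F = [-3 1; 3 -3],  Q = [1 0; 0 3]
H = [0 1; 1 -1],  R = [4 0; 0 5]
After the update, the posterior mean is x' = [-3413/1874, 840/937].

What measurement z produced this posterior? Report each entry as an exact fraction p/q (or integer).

x̄ = F·x = [-1, -3]
P̄ = F·P·Fᵀ + Q = [33 -42; -42 75]
S = H·P̄·Hᵀ + R = [79 -117; -117 197]
K = P̄·Hᵀ·S⁻¹ = [501/1874 1011/1874; 543/937 -234/937]
x' − x̄ = [-1539/1874, 3651/937] = K·y
y = (KᵀK)⁻¹·Kᵀ·(x' − x̄) = [5, -4]
z = y + H·x̄ = [5, -4] + [-3, 2] = [2, -2]

z = [2, -2]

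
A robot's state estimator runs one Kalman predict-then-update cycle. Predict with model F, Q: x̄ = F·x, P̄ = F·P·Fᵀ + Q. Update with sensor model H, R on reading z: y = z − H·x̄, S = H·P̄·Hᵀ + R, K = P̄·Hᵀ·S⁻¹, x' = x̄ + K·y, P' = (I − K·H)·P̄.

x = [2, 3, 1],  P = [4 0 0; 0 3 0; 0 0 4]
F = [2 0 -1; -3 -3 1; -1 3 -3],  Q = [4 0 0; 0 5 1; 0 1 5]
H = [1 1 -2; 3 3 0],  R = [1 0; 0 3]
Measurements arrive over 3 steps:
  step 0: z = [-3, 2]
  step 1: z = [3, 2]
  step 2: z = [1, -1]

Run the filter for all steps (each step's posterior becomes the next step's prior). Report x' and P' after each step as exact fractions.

step 0: x' = [19221/9763, -13886/9763, 51434/29289], P' = [229896/9763 -230116/9763 -36/9763; -230116/9763 233544/9763 1626/9763; -36/9763 1626/9763 9656/29289]
step 1: x' = [-2348518270/1898724741, 3412454584/1898724741, -795325062/632908247], P' = [7086808876/1898724741 -6869208922/1898724741 -4271042/632908247; -6869208922/1898724741 7261034497/1898724741 103474771/632908247; -4271042/632908247 103474771/632908247 205863667/632908247]
step 2: x' = [65158392270934/20304656789185, -70782521873694/20304656789185, -11950697667354/20304656789185], P' = [75198854069929/20304656789185 -72852068358614/20304656789185 -39781368804/20304656789185; -72852068358614/20304656789185 77021235943789/20304656789185 3219994925389/20304656789185; -39781368804/20304656789185 3219994925389/20304656789185 6590682707209/20304656789185]

step 0: x̄ = F·x = [3, -14, 4]
step 0: P̄ = F·P·Fᵀ + Q = [24 -28 4; -28 72 -26; 4 -26 72]
step 0: y = z − H·x̄ = [16, 35]
step 0: S = H·P̄·Hᵀ + R = [417 252; 252 363]
step 0: K = P̄·Hᵀ·S⁻¹ = [-148/9763 -220/9763; 176/9763 3428/9763; -14542/29289 1590/9763]
step 0: x' = x̄ + K·y = [19221/9763, -13886/9763, 51434/29289]
step 0: P' = (I − K·H)·P̄ = [229896/9763 -230116/9763 -36/9763; -230116/9763 233544/9763 1626/9763; -36/9763 1626/9763 9656/29289]
step 1: x̄ = F·x = [63892/29289, 263/2253, -112313/9763]
step 1: P̄ = F·P·Fᵀ + Q = [2885996/29289 646/2253 -1835530/9763; 646/2253 16469/2253 -937/751; -1835530/9763 -937/751 3760787/9763]
step 1: y = z − H·x̄ = [-217774/9763, -47785/9763]
step 1: S = H·P̄·Hᵀ + R = [23482718/9763 14203155/9763; 14203155/9763 9379956/9763]
step 1: K = P̄·Hᵀ·S⁻¹ = [81075402/632908247 72533318/632908247; -76341017/632908247 130608525/632908247; -312523605/632908247 99203729/632908247]
step 1: x' = x̄ + K·y = [-2348518270/1898724741, 3412454584/1898724741, -795325062/632908247]
step 1: P' = (I − K·H)·P̄ = [7086808876/1898724741 -6869208922/1898724741 -4271042/632908247; -6869208922/1898724741 7261034497/1898724741 103474771/632908247; -4271042/632908247 103474771/632908247 205863667/632908247]
step 2: x̄ = F·x = [-2311061354/1898724741, -1859261376/632908247, 19743807580/1898724741]
step 2: P̄ = F·P·Fᵀ + Q = [36610977973/1898724741 -351994472/632908247 -54403305590/1898724741; -351994472/632908247 4603459115/632908247 264969391/632908247; -54403305590/1898724741 264969391/632908247 123038799205/1898724741]
step 2: y = z − H·x̄ = [49275185383/1898724741, 7255937235/632908247]
step 2: S = H·P̄·Hᵀ + R = [756796899715/1898724741 155526183320/632908247; 155526183320/632908247 146826890199/632908247]
step 2: K = P̄·Hᵀ·S⁻¹ = [2426348448923/20304656789185 469357142263/4060931357837; -2270822265603/20304656789185 833833517035/4060931357837; -10001151857833/20304656789185 636042711317/4060931357837]
step 2: x' = x̄ + K·y = [65158392270934/20304656789185, -70782521873694/20304656789185, -11950697667354/20304656789185]
step 2: P' = (I − K·H)·P̄ = [75198854069929/20304656789185 -72852068358614/20304656789185 -39781368804/20304656789185; -72852068358614/20304656789185 77021235943789/20304656789185 3219994925389/20304656789185; -39781368804/20304656789185 3219994925389/20304656789185 6590682707209/20304656789185]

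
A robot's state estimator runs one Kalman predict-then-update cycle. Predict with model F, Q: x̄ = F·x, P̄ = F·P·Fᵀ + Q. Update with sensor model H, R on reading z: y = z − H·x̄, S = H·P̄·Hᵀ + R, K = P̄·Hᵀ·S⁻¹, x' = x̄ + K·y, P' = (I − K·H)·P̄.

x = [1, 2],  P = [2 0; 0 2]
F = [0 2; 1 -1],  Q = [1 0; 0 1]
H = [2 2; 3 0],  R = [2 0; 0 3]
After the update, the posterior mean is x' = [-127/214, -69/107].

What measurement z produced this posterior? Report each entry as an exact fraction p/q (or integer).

z = [-3, -2]

x̄ = F·x = [4, -1]
P̄ = F·P·Fᵀ + Q = [9 -4; -4 5]
S = H·P̄·Hᵀ + R = [26 30; 30 84]
K = P̄·Hᵀ·S⁻¹ = [5/214 67/214; 44/107 -31/107]
x' − x̄ = [-983/214, 38/107] = K·y
y = (KᵀK)⁻¹·Kᵀ·(x' − x̄) = [-9, -14]
z = y + H·x̄ = [-9, -14] + [6, 12] = [-3, -2]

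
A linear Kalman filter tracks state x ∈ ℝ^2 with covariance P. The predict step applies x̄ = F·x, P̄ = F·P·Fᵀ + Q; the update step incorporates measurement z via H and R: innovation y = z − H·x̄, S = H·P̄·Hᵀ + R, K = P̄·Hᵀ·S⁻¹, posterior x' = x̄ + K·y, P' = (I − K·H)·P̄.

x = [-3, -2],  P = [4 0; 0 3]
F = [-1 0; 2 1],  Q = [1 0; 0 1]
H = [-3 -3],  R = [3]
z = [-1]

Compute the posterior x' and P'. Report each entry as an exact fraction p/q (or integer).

x̄ = F·x = [3, -8]
P̄ = F·P·Fᵀ + Q = [5 -8; -8 20]
y = z − H·x̄ = [-16]
S = H·P̄·Hᵀ + R = [84]
K = P̄·Hᵀ·S⁻¹ = [3/28; -3/7]
x' = x̄ + K·y = [9/7, -8/7]
P' = (I − K·H)·P̄ = [113/28 -29/7; -29/7 32/7]

x' = [9/7, -8/7]
P' = [113/28 -29/7; -29/7 32/7]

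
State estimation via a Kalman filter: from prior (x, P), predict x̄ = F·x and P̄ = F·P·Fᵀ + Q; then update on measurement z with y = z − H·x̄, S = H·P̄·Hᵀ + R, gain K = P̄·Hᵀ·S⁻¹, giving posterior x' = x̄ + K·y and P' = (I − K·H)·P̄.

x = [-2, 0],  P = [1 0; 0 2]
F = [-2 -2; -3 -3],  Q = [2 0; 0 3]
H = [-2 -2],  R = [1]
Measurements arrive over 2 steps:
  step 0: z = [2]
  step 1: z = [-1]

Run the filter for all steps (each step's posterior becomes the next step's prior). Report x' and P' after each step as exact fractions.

step 0: x̄ = F·x = [4, 6]
step 0: P̄ = F·P·Fᵀ + Q = [14 18; 18 30]
step 0: y = z − H·x̄ = [22]
step 0: S = H·P̄·Hᵀ + R = [321]
step 0: K = P̄·Hᵀ·S⁻¹ = [-64/321; -32/107]
step 0: x' = x̄ + K·y = [-124/321, -62/107]
step 0: P' = (I − K·H)·P̄ = [398/321 -122/107; -122/107 138/107]
step 1: x̄ = F·x = [620/321, 310/107]
step 1: P̄ = F·P·Fᵀ + Q = [962/321 160/107; 160/107 561/107]
step 1: y = z − H·x̄ = [2779/321]
step 1: S = H·P̄·Hᵀ + R = [14741/321]
step 1: K = P̄·Hᵀ·S⁻¹ = [-2884/14741; -4326/14741]
step 1: x' = x̄ + K·y = [3504/14741, 5256/14741]
step 1: P' = (I − K·H)·P̄ = [18266/14741 -16824/14741; -16824/14741 18987/14741]

step 0: x' = [-124/321, -62/107], P' = [398/321 -122/107; -122/107 138/107]
step 1: x' = [3504/14741, 5256/14741], P' = [18266/14741 -16824/14741; -16824/14741 18987/14741]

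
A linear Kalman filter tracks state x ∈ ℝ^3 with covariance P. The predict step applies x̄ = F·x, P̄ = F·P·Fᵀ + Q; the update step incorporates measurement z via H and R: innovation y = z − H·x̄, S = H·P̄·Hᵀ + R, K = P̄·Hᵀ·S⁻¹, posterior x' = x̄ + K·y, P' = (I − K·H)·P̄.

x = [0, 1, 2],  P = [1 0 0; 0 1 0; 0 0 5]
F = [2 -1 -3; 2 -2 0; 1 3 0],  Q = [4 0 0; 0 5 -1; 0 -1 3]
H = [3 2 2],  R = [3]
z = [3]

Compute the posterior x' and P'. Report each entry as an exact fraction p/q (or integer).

x' = [-507/613, -478/613, 2125/613]
P' = [3518/613 -2170/613 -2849/613; -2170/613 6813/613 -3507/613; -2849/613 -3507/613 7800/613]

x̄ = F·x = [-7, -2, 3]
P̄ = F·P·Fᵀ + Q = [54 6 -1; 6 13 -5; -1 -5 13]
y = z − H·x̄ = [22]
S = H·P̄·Hᵀ + R = [613]
K = P̄·Hᵀ·S⁻¹ = [172/613; 34/613; 13/613]
x' = x̄ + K·y = [-507/613, -478/613, 2125/613]
P' = (I − K·H)·P̄ = [3518/613 -2170/613 -2849/613; -2170/613 6813/613 -3507/613; -2849/613 -3507/613 7800/613]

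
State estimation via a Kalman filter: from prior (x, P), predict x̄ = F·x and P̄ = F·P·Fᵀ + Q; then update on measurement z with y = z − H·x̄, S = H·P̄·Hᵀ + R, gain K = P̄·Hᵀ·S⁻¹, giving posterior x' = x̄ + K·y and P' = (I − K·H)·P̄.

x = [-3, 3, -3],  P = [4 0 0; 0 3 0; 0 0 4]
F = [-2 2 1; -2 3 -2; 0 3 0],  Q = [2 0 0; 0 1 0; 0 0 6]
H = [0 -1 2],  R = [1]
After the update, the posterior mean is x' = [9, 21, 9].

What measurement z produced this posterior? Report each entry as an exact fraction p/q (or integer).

z = [-3]

x̄ = F·x = [9, 21, 9]
P̄ = F·P·Fᵀ + Q = [34 26 18; 26 60 27; 18 27 33]
S = H·P̄·Hᵀ + R = [85]
K = P̄·Hᵀ·S⁻¹ = [2/17; -6/85; 39/85]
x' − x̄ = [0, 0, 0] = K·y
y = (KᵀK)⁻¹·Kᵀ·(x' − x̄) = [0]
z = y + H·x̄ = [0] + [-3] = [-3]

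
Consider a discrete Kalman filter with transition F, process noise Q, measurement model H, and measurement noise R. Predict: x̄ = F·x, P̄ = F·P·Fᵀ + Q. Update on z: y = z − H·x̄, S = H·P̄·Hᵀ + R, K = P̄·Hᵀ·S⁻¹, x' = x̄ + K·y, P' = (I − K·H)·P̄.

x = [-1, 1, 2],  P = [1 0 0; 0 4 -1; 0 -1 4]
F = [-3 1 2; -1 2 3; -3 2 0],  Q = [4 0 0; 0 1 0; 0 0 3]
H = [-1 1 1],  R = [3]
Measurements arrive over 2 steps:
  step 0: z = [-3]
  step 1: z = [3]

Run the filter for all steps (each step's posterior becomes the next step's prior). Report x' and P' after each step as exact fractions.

step 0: x' = [130/23, 171/46, -11/23], P' = [595/23 482/23 131/23; 482/23 1203/46 -79/23; 131/23 -79/23 252/23]
step 1: x' = [-73729/5771, -2764/5771, -53373/5771], P' = [214099/5771 -9856/5771 211796/5771; -9856/5771 287910/5771 -290686/5771; 211796/5771 -290686/5771 500142/5771]

step 0: x̄ = F·x = [8, 9, 5]
step 0: P̄ = F·P·Fᵀ + Q = [29 28 13; 28 42 13; 13 13 28]
step 0: y = z − H·x̄ = [-9]
step 0: S = H·P̄·Hᵀ + R = [46]
step 0: K = P̄·Hᵀ·S⁻¹ = [6/23; 27/46; 14/23]
step 0: x' = x̄ + K·y = [130/23, 171/46, -11/23]
step 0: P' = (I − K·H)·P̄ = [595/23 482/23 131/23; 482/23 1203/46 -79/23; 131/23 -79/23 252/23]
step 1: x̄ = F·x = [-653/46, 8/23, -219/23]
step 1: P̄ = F·P·Fᵀ + Q = [4553/46 -868/23 1118/23; -868/23 1630/23 -1318/23; 1118/23 -1318/23 2046/23]
step 1: y = z − H·x̄ = [-93/46]
step 1: S = H·P̄·Hᵀ + R = [5771/46]
step 1: K = P̄·Hᵀ·S⁻¹ = [-4053/5771; 2360/5771; -780/5771]
step 1: x' = x̄ + K·y = [-73729/5771, -2764/5771, -53373/5771]
step 1: P' = (I − K·H)·P̄ = [214099/5771 -9856/5771 211796/5771; -9856/5771 287910/5771 -290686/5771; 211796/5771 -290686/5771 500142/5771]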